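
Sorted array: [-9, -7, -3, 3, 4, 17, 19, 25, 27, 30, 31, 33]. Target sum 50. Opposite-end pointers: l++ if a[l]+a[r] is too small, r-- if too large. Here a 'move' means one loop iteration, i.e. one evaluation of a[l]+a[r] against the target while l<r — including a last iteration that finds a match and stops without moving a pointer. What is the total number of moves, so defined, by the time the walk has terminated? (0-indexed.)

6 moves

[0,11] -9+33=24 <50 → l++
[1,11] -7+33=26 <50 → l++
[2,11] -3+33=30 <50 → l++
[3,11] 3+33=36 <50 → l++
[4,11] 4+33=37 <50 → l++
[5,11] 17+33=50 → found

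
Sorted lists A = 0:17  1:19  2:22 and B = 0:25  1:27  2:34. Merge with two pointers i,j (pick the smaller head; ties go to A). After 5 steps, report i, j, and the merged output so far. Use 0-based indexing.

i=3, j=2, merged so far=[17, 19, 22, 25, 27]

i=0 j=0: A[i]=17<=B[j]=25 take 17, i++
i=1 j=0: A[i]=19<=B[j]=25 take 19, i++
i=2 j=0: A[i]=22<=B[j]=25 take 22, i++
i=3 j=0: A done, take B[j]=25, j++
i=3 j=1: A done, take B[j]=27, j++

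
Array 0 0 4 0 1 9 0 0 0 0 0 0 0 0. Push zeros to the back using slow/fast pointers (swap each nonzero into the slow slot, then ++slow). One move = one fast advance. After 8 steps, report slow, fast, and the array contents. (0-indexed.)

slow=3, fast=8, a=[4, 1, 9, 0, 0, 0, 0, 0, 0, 0, 0, 0, 0, 0]

(s=0,f=0) a[fast]=0 → fast++
(s=0,f=1) a[fast]=0 → fast++
(s=0,f=2) a[fast]=4≠0 swap→a[0]=4 → slow++,fast++
(s=1,f=3) a[fast]=0 → fast++
(s=1,f=4) a[fast]=1≠0 swap→a[1]=1 → slow++,fast++
(s=2,f=5) a[fast]=9≠0 swap→a[2]=9 → slow++,fast++
(s=3,f=6) a[fast]=0 → fast++
(s=3,f=7) a[fast]=0 → fast++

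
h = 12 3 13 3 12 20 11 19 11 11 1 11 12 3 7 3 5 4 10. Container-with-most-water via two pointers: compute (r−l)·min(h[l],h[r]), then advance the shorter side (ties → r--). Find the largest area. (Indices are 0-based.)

max area = 180

[0,18] min(12,10)*18=180 best=180 * → r--
[0,17] min(12,4)*17=68 best=180 → r--
[0,16] min(12,5)*16=80 best=180 → r--
[0,15] min(12,3)*15=45 best=180 → r--
[0,14] min(12,7)*14=98 best=180 → r--
[0,13] min(12,3)*13=39 best=180 → r--
[0,12] min(12,12)*12=144 best=180 → r--
[0,11] min(12,11)*11=121 best=180 → r--
[0,10] min(12,1)*10=10 best=180 → r--
[0,9] min(12,11)*9=99 best=180 → r--
[0,8] min(12,11)*8=88 best=180 → r--
[0,7] min(12,19)*7=84 best=180 → l++
[1,7] min(3,19)*6=18 best=180 → l++
[2,7] min(13,19)*5=65 best=180 → l++
[3,7] min(3,19)*4=12 best=180 → l++
[4,7] min(12,19)*3=36 best=180 → l++
[5,7] min(20,19)*2=38 best=180 → r--
[5,6] min(20,11)*1=11 best=180 → r--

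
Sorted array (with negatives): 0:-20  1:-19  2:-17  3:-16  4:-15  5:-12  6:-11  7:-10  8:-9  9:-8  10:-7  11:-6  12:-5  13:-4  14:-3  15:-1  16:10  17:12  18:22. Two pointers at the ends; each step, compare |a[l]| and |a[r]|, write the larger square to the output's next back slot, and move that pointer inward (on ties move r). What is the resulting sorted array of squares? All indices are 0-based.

[1, 9, 16, 25, 36, 49, 64, 81, 100, 100, 121, 144, 144, 225, 256, 289, 361, 400, 484]

l=0 r=18: |-20|<=|22| out[18]=484, r--
l=0 r=17: |-20|>|12| out[17]=400, l++
l=1 r=17: |-19|>|12| out[16]=361, l++
l=2 r=17: |-17|>|12| out[15]=289, l++
l=3 r=17: |-16|>|12| out[14]=256, l++
l=4 r=17: |-15|>|12| out[13]=225, l++
l=5 r=17: |-12|<=|12| out[12]=144, r--
l=5 r=16: |-12|>|10| out[11]=144, l++
l=6 r=16: |-11|>|10| out[10]=121, l++
l=7 r=16: |-10|<=|10| out[9]=100, r--
l=7 r=15: |-10|>|-1| out[8]=100, l++
l=8 r=15: |-9|>|-1| out[7]=81, l++
l=9 r=15: |-8|>|-1| out[6]=64, l++
l=10 r=15: |-7|>|-1| out[5]=49, l++
l=11 r=15: |-6|>|-1| out[4]=36, l++
l=12 r=15: |-5|>|-1| out[3]=25, l++
l=13 r=15: |-4|>|-1| out[2]=16, l++
l=14 r=15: |-3|>|-1| out[1]=9, l++
l=15 r=15: |-1|<=|-1| out[0]=1, r--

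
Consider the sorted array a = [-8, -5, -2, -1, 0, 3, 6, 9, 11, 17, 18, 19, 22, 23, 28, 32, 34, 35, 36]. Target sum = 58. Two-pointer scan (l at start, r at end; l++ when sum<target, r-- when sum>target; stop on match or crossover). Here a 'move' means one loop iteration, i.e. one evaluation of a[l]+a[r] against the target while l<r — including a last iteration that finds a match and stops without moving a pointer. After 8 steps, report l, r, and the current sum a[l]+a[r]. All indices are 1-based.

l=1 r=19: -8+36=28 <58, l++
l=2 r=19: -5+36=31 <58, l++
l=3 r=19: -2+36=34 <58, l++
l=4 r=19: -1+36=35 <58, l++
l=5 r=19: 0+36=36 <58, l++
l=6 r=19: 3+36=39 <58, l++
l=7 r=19: 6+36=42 <58, l++
l=8 r=19: 9+36=45 <58, l++

l=9, r=19, sum=47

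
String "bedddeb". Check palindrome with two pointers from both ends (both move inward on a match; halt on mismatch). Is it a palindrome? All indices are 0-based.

[0,6] 'b'=='b' → l++,r--
[1,5] 'e'=='e' → l++,r--
[2,4] 'd'=='d' → l++,r--

palindrome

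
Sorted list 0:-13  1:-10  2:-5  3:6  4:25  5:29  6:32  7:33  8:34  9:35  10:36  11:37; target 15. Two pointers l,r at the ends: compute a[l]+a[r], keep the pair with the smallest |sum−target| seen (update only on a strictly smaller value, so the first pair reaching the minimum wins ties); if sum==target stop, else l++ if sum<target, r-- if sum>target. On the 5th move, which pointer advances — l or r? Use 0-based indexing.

r

l=0 r=11: -13+37=24 d=9 *, r--
l=0 r=10: -13+36=23 d=8 *, r--
l=0 r=9: -13+35=22 d=7 *, r--
l=0 r=8: -13+34=21 d=6 *, r--
l=0 r=7: -13+33=20 d=5 *, r--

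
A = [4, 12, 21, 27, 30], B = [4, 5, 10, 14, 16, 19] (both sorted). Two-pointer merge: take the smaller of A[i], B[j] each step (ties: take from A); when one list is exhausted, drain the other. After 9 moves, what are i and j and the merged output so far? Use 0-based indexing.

i=3, j=6, merged so far=[4, 4, 5, 10, 12, 14, 16, 19, 21]

[i=0,j=0] A[i]=4<=B[j]=4 take 4 → i++
[i=1,j=0] A[i]=12>B[j]=4 take 4 → j++
[i=1,j=1] A[i]=12>B[j]=5 take 5 → j++
[i=1,j=2] A[i]=12>B[j]=10 take 10 → j++
[i=1,j=3] A[i]=12<=B[j]=14 take 12 → i++
[i=2,j=3] A[i]=21>B[j]=14 take 14 → j++
[i=2,j=4] A[i]=21>B[j]=16 take 16 → j++
[i=2,j=5] A[i]=21>B[j]=19 take 19 → j++
[i=2,j=6] B done, take A[i]=21 → i++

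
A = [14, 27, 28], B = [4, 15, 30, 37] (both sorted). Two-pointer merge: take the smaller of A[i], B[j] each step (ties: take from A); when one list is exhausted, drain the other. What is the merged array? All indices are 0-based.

[4, 14, 15, 27, 28, 30, 37]

[i=0,j=0] A[i]=14>B[j]=4 take 4 → j++
[i=0,j=1] A[i]=14<=B[j]=15 take 14 → i++
[i=1,j=1] A[i]=27>B[j]=15 take 15 → j++
[i=1,j=2] A[i]=27<=B[j]=30 take 27 → i++
[i=2,j=2] A[i]=28<=B[j]=30 take 28 → i++
[i=3,j=2] A done, take B[j]=30 → j++
[i=3,j=3] A done, take B[j]=37 → j++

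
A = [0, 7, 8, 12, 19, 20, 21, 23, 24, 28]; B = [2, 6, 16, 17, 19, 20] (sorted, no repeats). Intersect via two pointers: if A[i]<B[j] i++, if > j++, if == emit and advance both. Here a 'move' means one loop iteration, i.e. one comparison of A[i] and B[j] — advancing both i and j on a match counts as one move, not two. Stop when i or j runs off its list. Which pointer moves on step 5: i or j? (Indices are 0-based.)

i=0 j=0: 0<2, i++
i=1 j=0: 7>2, j++
i=1 j=1: 7>6, j++
i=1 j=2: 7<16, i++
i=2 j=2: 8<16, i++

i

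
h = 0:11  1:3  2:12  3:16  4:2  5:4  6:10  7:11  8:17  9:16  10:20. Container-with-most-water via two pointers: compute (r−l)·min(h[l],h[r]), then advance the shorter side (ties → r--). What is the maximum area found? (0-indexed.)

l=0 r=10: min(11,20)*10=110 best=110 *, l++
l=1 r=10: min(3,20)*9=27 best=110, l++
l=2 r=10: min(12,20)*8=96 best=110, l++
l=3 r=10: min(16,20)*7=112 best=112 *, l++
l=4 r=10: min(2,20)*6=12 best=112, l++
l=5 r=10: min(4,20)*5=20 best=112, l++
l=6 r=10: min(10,20)*4=40 best=112, l++
l=7 r=10: min(11,20)*3=33 best=112, l++
l=8 r=10: min(17,20)*2=34 best=112, l++
l=9 r=10: min(16,20)*1=16 best=112, l++

max area = 112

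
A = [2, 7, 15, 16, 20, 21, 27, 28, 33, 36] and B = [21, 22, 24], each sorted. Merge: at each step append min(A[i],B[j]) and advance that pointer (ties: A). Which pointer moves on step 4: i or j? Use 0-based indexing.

i=0 j=0: A[i]=2<=B[j]=21 take 2, i++
i=1 j=0: A[i]=7<=B[j]=21 take 7, i++
i=2 j=0: A[i]=15<=B[j]=21 take 15, i++
i=3 j=0: A[i]=16<=B[j]=21 take 16, i++

i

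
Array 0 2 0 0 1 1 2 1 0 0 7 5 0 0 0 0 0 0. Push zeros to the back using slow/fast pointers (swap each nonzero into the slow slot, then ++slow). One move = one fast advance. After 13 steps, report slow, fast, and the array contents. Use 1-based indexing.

slow=1 fast=1: a[fast]=0, fast++
slow=1 fast=2: a[fast]=2≠0 swap→a[1]=2, slow++,fast++
slow=2 fast=3: a[fast]=0, fast++
slow=2 fast=4: a[fast]=0, fast++
slow=2 fast=5: a[fast]=1≠0 swap→a[2]=1, slow++,fast++
slow=3 fast=6: a[fast]=1≠0 swap→a[3]=1, slow++,fast++
slow=4 fast=7: a[fast]=2≠0 swap→a[4]=2, slow++,fast++
slow=5 fast=8: a[fast]=1≠0 swap→a[5]=1, slow++,fast++
slow=6 fast=9: a[fast]=0, fast++
slow=6 fast=10: a[fast]=0, fast++
slow=6 fast=11: a[fast]=7≠0 swap→a[6]=7, slow++,fast++
slow=7 fast=12: a[fast]=5≠0 swap→a[7]=5, slow++,fast++
slow=8 fast=13: a[fast]=0, fast++

slow=8, fast=14, a=[2, 1, 1, 2, 1, 7, 5, 0, 0, 0, 0, 0, 0, 0, 0, 0, 0, 0]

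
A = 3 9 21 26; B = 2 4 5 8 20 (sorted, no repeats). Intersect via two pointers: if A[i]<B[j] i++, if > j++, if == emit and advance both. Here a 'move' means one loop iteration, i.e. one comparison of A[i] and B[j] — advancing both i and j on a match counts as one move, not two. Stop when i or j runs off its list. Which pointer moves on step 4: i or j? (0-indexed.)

i=0 j=0: 3>2, j++
i=0 j=1: 3<4, i++
i=1 j=1: 9>4, j++
i=1 j=2: 9>5, j++

j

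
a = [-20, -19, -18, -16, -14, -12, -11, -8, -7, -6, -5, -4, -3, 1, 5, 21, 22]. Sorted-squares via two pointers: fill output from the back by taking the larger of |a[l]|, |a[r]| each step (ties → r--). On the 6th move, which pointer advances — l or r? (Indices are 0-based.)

l

l=0 r=16: |-20|<=|22| out[16]=484, r--
l=0 r=15: |-20|<=|21| out[15]=441, r--
l=0 r=14: |-20|>|5| out[14]=400, l++
l=1 r=14: |-19|>|5| out[13]=361, l++
l=2 r=14: |-18|>|5| out[12]=324, l++
l=3 r=14: |-16|>|5| out[11]=256, l++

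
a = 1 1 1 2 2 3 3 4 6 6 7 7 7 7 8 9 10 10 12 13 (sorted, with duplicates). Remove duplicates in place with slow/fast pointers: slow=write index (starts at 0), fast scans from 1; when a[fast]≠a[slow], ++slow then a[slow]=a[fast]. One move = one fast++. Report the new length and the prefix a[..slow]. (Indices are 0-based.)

(s=0,f=1) a[fast]=1=a[slow] dup → fast++
(s=0,f=2) a[fast]=1=a[slow] dup → fast++
(s=0,f=3) a[fast]=2≠a[slow]=1 write a[1]=2 → slow++,fast++
(s=1,f=4) a[fast]=2=a[slow] dup → fast++
(s=1,f=5) a[fast]=3≠a[slow]=2 write a[2]=3 → slow++,fast++
(s=2,f=6) a[fast]=3=a[slow] dup → fast++
(s=2,f=7) a[fast]=4≠a[slow]=3 write a[3]=4 → slow++,fast++
(s=3,f=8) a[fast]=6≠a[slow]=4 write a[4]=6 → slow++,fast++
(s=4,f=9) a[fast]=6=a[slow] dup → fast++
(s=4,f=10) a[fast]=7≠a[slow]=6 write a[5]=7 → slow++,fast++
(s=5,f=11) a[fast]=7=a[slow] dup → fast++
(s=5,f=12) a[fast]=7=a[slow] dup → fast++
(s=5,f=13) a[fast]=7=a[slow] dup → fast++
(s=5,f=14) a[fast]=8≠a[slow]=7 write a[6]=8 → slow++,fast++
(s=6,f=15) a[fast]=9≠a[slow]=8 write a[7]=9 → slow++,fast++
(s=7,f=16) a[fast]=10≠a[slow]=9 write a[8]=10 → slow++,fast++
(s=8,f=17) a[fast]=10=a[slow] dup → fast++
(s=8,f=18) a[fast]=12≠a[slow]=10 write a[9]=12 → slow++,fast++
(s=9,f=19) a[fast]=13≠a[slow]=12 write a[10]=13 → slow++,fast++

length 11; prefix = [1, 2, 3, 4, 6, 7, 8, 9, 10, 12, 13]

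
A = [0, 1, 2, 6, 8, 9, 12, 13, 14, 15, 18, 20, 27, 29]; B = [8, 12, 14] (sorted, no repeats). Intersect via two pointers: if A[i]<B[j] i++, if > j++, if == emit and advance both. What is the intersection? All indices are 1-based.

intersection = [8, 12, 14]

i=1 j=1: 0<8, i++
i=2 j=1: 1<8, i++
i=3 j=1: 2<8, i++
i=4 j=1: 6<8, i++
i=5 j=1: 8==8 emit, i++,j++
i=6 j=2: 9<12, i++
i=7 j=2: 12==12 emit, i++,j++
i=8 j=3: 13<14, i++
i=9 j=3: 14==14 emit, i++,j++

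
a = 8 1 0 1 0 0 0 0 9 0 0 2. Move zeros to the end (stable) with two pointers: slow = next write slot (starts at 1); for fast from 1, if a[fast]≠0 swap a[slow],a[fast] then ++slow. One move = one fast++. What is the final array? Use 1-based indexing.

[8, 1, 1, 9, 2, 0, 0, 0, 0, 0, 0, 0]

slow=1 fast=1: a[fast]=8≠0 swap→a[1]=8, slow++,fast++
slow=2 fast=2: a[fast]=1≠0 swap→a[2]=1, slow++,fast++
slow=3 fast=3: a[fast]=0, fast++
slow=3 fast=4: a[fast]=1≠0 swap→a[3]=1, slow++,fast++
slow=4 fast=5: a[fast]=0, fast++
slow=4 fast=6: a[fast]=0, fast++
slow=4 fast=7: a[fast]=0, fast++
slow=4 fast=8: a[fast]=0, fast++
slow=4 fast=9: a[fast]=9≠0 swap→a[4]=9, slow++,fast++
slow=5 fast=10: a[fast]=0, fast++
slow=5 fast=11: a[fast]=0, fast++
slow=5 fast=12: a[fast]=2≠0 swap→a[5]=2, slow++,fast++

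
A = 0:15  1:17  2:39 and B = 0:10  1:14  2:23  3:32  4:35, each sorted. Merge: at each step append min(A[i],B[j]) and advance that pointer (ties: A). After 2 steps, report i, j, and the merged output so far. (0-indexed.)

i=0, j=2, merged so far=[10, 14]

i=0 j=0: A[i]=15>B[j]=10 take 10, j++
i=0 j=1: A[i]=15>B[j]=14 take 14, j++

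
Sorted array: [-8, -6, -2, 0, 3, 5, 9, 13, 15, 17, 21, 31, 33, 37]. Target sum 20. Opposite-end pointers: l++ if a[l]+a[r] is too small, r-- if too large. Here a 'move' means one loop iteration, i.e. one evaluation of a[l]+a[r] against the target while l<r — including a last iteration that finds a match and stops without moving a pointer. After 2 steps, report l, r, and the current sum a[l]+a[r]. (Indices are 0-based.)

l=0, r=11, sum=23

[0,13] -8+37=29 >20 → r--
[0,12] -8+33=25 >20 → r--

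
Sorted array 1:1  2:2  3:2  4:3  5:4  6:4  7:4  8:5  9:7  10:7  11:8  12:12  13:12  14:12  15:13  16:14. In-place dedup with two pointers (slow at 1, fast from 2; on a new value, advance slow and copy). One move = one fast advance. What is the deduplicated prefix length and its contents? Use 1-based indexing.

slow=1 fast=2: a[fast]=2≠a[slow]=1 write a[2]=2, slow++,fast++
slow=2 fast=3: a[fast]=2=a[slow] dup, fast++
slow=2 fast=4: a[fast]=3≠a[slow]=2 write a[3]=3, slow++,fast++
slow=3 fast=5: a[fast]=4≠a[slow]=3 write a[4]=4, slow++,fast++
slow=4 fast=6: a[fast]=4=a[slow] dup, fast++
slow=4 fast=7: a[fast]=4=a[slow] dup, fast++
slow=4 fast=8: a[fast]=5≠a[slow]=4 write a[5]=5, slow++,fast++
slow=5 fast=9: a[fast]=7≠a[slow]=5 write a[6]=7, slow++,fast++
slow=6 fast=10: a[fast]=7=a[slow] dup, fast++
slow=6 fast=11: a[fast]=8≠a[slow]=7 write a[7]=8, slow++,fast++
slow=7 fast=12: a[fast]=12≠a[slow]=8 write a[8]=12, slow++,fast++
slow=8 fast=13: a[fast]=12=a[slow] dup, fast++
slow=8 fast=14: a[fast]=12=a[slow] dup, fast++
slow=8 fast=15: a[fast]=13≠a[slow]=12 write a[9]=13, slow++,fast++
slow=9 fast=16: a[fast]=14≠a[slow]=13 write a[10]=14, slow++,fast++

length 10; prefix = [1, 2, 3, 4, 5, 7, 8, 12, 13, 14]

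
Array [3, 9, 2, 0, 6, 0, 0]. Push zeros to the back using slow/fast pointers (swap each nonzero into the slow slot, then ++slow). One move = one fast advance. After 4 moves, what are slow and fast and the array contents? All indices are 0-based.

(s=0,f=0) a[fast]=3≠0 swap→a[0]=3 → slow++,fast++
(s=1,f=1) a[fast]=9≠0 swap→a[1]=9 → slow++,fast++
(s=2,f=2) a[fast]=2≠0 swap→a[2]=2 → slow++,fast++
(s=3,f=3) a[fast]=0 → fast++

slow=3, fast=4, a=[3, 9, 2, 0, 6, 0, 0]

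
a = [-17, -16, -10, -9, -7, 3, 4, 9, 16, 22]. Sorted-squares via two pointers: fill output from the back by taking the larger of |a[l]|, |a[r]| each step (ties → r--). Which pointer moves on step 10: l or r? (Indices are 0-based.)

r

[0,9] |-17|<=|22| out[9]=484 → r--
[0,8] |-17|>|16| out[8]=289 → l++
[1,8] |-16|<=|16| out[7]=256 → r--
[1,7] |-16|>|9| out[6]=256 → l++
[2,7] |-10|>|9| out[5]=100 → l++
[3,7] |-9|<=|9| out[4]=81 → r--
[3,6] |-9|>|4| out[3]=81 → l++
[4,6] |-7|>|4| out[2]=49 → l++
[5,6] |3|<=|4| out[1]=16 → r--
[5,5] |3|<=|3| out[0]=9 → r--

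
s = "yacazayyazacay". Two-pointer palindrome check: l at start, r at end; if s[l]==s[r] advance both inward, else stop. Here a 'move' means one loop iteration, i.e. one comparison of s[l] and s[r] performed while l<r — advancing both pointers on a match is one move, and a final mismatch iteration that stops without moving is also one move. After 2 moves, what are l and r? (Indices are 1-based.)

[1,14] 'y'=='y' → l++,r--
[2,13] 'a'=='a' → l++,r--

l=3, r=12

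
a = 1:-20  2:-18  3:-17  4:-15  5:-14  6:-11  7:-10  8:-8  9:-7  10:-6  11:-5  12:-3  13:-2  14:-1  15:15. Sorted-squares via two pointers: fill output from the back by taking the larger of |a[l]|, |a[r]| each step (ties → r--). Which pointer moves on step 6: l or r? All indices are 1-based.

l=1 r=15: |-20|>|15| out[15]=400, l++
l=2 r=15: |-18|>|15| out[14]=324, l++
l=3 r=15: |-17|>|15| out[13]=289, l++
l=4 r=15: |-15|<=|15| out[12]=225, r--
l=4 r=14: |-15|>|-1| out[11]=225, l++
l=5 r=14: |-14|>|-1| out[10]=196, l++

l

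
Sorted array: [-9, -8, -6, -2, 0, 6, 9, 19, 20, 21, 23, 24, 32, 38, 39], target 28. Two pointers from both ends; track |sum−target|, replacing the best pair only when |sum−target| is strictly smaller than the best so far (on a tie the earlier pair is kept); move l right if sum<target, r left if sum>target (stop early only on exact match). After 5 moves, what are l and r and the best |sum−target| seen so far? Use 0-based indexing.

l=3, r=12, best |Δ|=1

l=0 r=14: -9+39=30 d=2 *, r--
l=0 r=13: -9+38=29 d=1 *, r--
l=0 r=12: -9+32=23 d=5, l++
l=1 r=12: -8+32=24 d=4, l++
l=2 r=12: -6+32=26 d=2, l++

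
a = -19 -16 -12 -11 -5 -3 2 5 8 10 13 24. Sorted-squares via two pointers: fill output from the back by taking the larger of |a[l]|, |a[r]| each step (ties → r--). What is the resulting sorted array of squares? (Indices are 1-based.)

[4, 9, 25, 25, 64, 100, 121, 144, 169, 256, 361, 576]

[1,12] |-19|<=|24| out[12]=576 → r--
[1,11] |-19|>|13| out[11]=361 → l++
[2,11] |-16|>|13| out[10]=256 → l++
[3,11] |-12|<=|13| out[9]=169 → r--
[3,10] |-12|>|10| out[8]=144 → l++
[4,10] |-11|>|10| out[7]=121 → l++
[5,10] |-5|<=|10| out[6]=100 → r--
[5,9] |-5|<=|8| out[5]=64 → r--
[5,8] |-5|<=|5| out[4]=25 → r--
[5,7] |-5|>|2| out[3]=25 → l++
[6,7] |-3|>|2| out[2]=9 → l++
[7,7] |2|<=|2| out[1]=4 → r--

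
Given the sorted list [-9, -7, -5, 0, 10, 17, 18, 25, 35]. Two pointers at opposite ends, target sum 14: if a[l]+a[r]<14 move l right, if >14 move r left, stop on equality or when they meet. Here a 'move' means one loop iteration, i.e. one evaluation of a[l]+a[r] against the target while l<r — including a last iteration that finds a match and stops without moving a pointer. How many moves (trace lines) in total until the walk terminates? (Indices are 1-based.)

l=1 r=9: -9+35=26 >14, r--
l=1 r=8: -9+25=16 >14, r--
l=1 r=7: -9+18=9 <14, l++
l=2 r=7: -7+18=11 <14, l++
l=3 r=7: -5+18=13 <14, l++
l=4 r=7: 0+18=18 >14, r--
l=4 r=6: 0+17=17 >14, r--
l=4 r=5: 0+10=10 <14, l++

8 moves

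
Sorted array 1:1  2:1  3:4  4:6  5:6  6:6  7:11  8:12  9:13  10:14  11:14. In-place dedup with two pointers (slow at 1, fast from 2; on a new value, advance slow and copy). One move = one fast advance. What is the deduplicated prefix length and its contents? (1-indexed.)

length 7; prefix = [1, 4, 6, 11, 12, 13, 14]

slow=1 fast=2: a[fast]=1=a[slow] dup, fast++
slow=1 fast=3: a[fast]=4≠a[slow]=1 write a[2]=4, slow++,fast++
slow=2 fast=4: a[fast]=6≠a[slow]=4 write a[3]=6, slow++,fast++
slow=3 fast=5: a[fast]=6=a[slow] dup, fast++
slow=3 fast=6: a[fast]=6=a[slow] dup, fast++
slow=3 fast=7: a[fast]=11≠a[slow]=6 write a[4]=11, slow++,fast++
slow=4 fast=8: a[fast]=12≠a[slow]=11 write a[5]=12, slow++,fast++
slow=5 fast=9: a[fast]=13≠a[slow]=12 write a[6]=13, slow++,fast++
slow=6 fast=10: a[fast]=14≠a[slow]=13 write a[7]=14, slow++,fast++
slow=7 fast=11: a[fast]=14=a[slow] dup, fast++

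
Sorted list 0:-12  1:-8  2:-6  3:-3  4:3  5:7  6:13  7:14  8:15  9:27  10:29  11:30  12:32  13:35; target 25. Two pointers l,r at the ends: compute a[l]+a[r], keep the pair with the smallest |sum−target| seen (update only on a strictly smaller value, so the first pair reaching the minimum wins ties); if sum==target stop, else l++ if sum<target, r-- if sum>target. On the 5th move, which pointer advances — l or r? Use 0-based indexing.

[0,13] -12+35=23 d=2 * → l++
[1,13] -8+35=27 d=2 → r--
[1,12] -8+32=24 d=1 * → l++
[2,12] -6+32=26 d=1 → r--
[2,11] -6+30=24 d=1 → l++

l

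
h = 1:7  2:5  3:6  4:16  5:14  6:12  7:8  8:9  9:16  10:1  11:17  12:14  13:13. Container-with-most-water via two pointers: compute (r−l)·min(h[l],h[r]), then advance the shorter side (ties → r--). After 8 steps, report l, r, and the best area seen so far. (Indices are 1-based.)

[1,13] min(7,13)*12=84 best=84 * → l++
[2,13] min(5,13)*11=55 best=84 → l++
[3,13] min(6,13)*10=60 best=84 → l++
[4,13] min(16,13)*9=117 best=117 * → r--
[4,12] min(16,14)*8=112 best=117 → r--
[4,11] min(16,17)*7=112 best=117 → l++
[5,11] min(14,17)*6=84 best=117 → l++
[6,11] min(12,17)*5=60 best=117 → l++

l=7, r=11, best area=117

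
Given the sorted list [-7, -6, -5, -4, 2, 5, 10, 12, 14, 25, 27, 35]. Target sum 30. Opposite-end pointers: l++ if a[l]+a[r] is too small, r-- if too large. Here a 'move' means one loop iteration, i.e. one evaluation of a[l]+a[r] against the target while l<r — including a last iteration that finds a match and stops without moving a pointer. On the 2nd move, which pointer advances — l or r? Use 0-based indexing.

l=0 r=11: -7+35=28 <30, l++
l=1 r=11: -6+35=29 <30, l++

l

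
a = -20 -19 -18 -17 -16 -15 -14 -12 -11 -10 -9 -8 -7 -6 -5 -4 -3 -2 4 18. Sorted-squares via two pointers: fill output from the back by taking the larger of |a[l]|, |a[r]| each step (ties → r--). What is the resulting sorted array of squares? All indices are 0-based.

[0,19] |-20|>|18| out[19]=400 → l++
[1,19] |-19|>|18| out[18]=361 → l++
[2,19] |-18|<=|18| out[17]=324 → r--
[2,18] |-18|>|4| out[16]=324 → l++
[3,18] |-17|>|4| out[15]=289 → l++
[4,18] |-16|>|4| out[14]=256 → l++
[5,18] |-15|>|4| out[13]=225 → l++
[6,18] |-14|>|4| out[12]=196 → l++
[7,18] |-12|>|4| out[11]=144 → l++
[8,18] |-11|>|4| out[10]=121 → l++
[9,18] |-10|>|4| out[9]=100 → l++
[10,18] |-9|>|4| out[8]=81 → l++
[11,18] |-8|>|4| out[7]=64 → l++
[12,18] |-7|>|4| out[6]=49 → l++
[13,18] |-6|>|4| out[5]=36 → l++
[14,18] |-5|>|4| out[4]=25 → l++
[15,18] |-4|<=|4| out[3]=16 → r--
[15,17] |-4|>|-2| out[2]=16 → l++
[16,17] |-3|>|-2| out[1]=9 → l++
[17,17] |-2|<=|-2| out[0]=4 → r--

[4, 9, 16, 16, 25, 36, 49, 64, 81, 100, 121, 144, 196, 225, 256, 289, 324, 324, 361, 400]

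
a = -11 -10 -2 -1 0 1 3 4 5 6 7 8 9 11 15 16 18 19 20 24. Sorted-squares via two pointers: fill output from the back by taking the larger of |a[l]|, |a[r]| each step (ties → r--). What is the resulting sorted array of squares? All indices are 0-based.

[0, 1, 1, 4, 9, 16, 25, 36, 49, 64, 81, 100, 121, 121, 225, 256, 324, 361, 400, 576]

l=0 r=19: |-11|<=|24| out[19]=576, r--
l=0 r=18: |-11|<=|20| out[18]=400, r--
l=0 r=17: |-11|<=|19| out[17]=361, r--
l=0 r=16: |-11|<=|18| out[16]=324, r--
l=0 r=15: |-11|<=|16| out[15]=256, r--
l=0 r=14: |-11|<=|15| out[14]=225, r--
l=0 r=13: |-11|<=|11| out[13]=121, r--
l=0 r=12: |-11|>|9| out[12]=121, l++
l=1 r=12: |-10|>|9| out[11]=100, l++
l=2 r=12: |-2|<=|9| out[10]=81, r--
l=2 r=11: |-2|<=|8| out[9]=64, r--
l=2 r=10: |-2|<=|7| out[8]=49, r--
l=2 r=9: |-2|<=|6| out[7]=36, r--
l=2 r=8: |-2|<=|5| out[6]=25, r--
l=2 r=7: |-2|<=|4| out[5]=16, r--
l=2 r=6: |-2|<=|3| out[4]=9, r--
l=2 r=5: |-2|>|1| out[3]=4, l++
l=3 r=5: |-1|<=|1| out[2]=1, r--
l=3 r=4: |-1|>|0| out[1]=1, l++
l=4 r=4: |0|<=|0| out[0]=0, r--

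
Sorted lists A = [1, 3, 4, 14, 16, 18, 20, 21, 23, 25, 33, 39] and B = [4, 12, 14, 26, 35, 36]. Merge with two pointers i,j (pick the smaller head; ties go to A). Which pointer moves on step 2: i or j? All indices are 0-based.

[i=0,j=0] A[i]=1<=B[j]=4 take 1 → i++
[i=1,j=0] A[i]=3<=B[j]=4 take 3 → i++

i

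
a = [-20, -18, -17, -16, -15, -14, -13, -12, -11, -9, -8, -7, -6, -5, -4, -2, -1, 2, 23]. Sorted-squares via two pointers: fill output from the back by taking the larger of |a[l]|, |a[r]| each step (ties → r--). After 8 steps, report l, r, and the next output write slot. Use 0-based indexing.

l=0 r=18: |-20|<=|23| out[18]=529, r--
l=0 r=17: |-20|>|2| out[17]=400, l++
l=1 r=17: |-18|>|2| out[16]=324, l++
l=2 r=17: |-17|>|2| out[15]=289, l++
l=3 r=17: |-16|>|2| out[14]=256, l++
l=4 r=17: |-15|>|2| out[13]=225, l++
l=5 r=17: |-14|>|2| out[12]=196, l++
l=6 r=17: |-13|>|2| out[11]=169, l++

l=7, r=17, next write slot=10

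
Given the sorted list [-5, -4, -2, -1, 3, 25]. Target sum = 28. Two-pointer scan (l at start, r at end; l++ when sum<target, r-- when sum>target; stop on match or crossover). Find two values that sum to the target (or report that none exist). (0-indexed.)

(3, 25)

[0,5] -5+25=20 <28 → l++
[1,5] -4+25=21 <28 → l++
[2,5] -2+25=23 <28 → l++
[3,5] -1+25=24 <28 → l++
[4,5] 3+25=28 → found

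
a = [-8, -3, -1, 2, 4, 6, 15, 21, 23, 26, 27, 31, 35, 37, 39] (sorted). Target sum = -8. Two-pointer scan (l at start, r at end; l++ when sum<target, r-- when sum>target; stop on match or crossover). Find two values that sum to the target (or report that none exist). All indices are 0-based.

l=0 r=14: -8+39=31 >-8, r--
l=0 r=13: -8+37=29 >-8, r--
l=0 r=12: -8+35=27 >-8, r--
l=0 r=11: -8+31=23 >-8, r--
l=0 r=10: -8+27=19 >-8, r--
l=0 r=9: -8+26=18 >-8, r--
l=0 r=8: -8+23=15 >-8, r--
l=0 r=7: -8+21=13 >-8, r--
l=0 r=6: -8+15=7 >-8, r--
l=0 r=5: -8+6=-2 >-8, r--
l=0 r=4: -8+4=-4 >-8, r--
l=0 r=3: -8+2=-6 >-8, r--
l=0 r=2: -8+-1=-9 <-8, l++
l=1 r=2: -3+-1=-4 >-8, r--

no pair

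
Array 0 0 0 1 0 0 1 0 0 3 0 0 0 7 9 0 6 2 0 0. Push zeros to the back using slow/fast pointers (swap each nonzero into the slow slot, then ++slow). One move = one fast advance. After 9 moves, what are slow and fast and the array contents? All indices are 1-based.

slow=3, fast=10, a=[1, 1, 0, 0, 0, 0, 0, 0, 0, 3, 0, 0, 0, 7, 9, 0, 6, 2, 0, 0]

slow=1 fast=1: a[fast]=0, fast++
slow=1 fast=2: a[fast]=0, fast++
slow=1 fast=3: a[fast]=0, fast++
slow=1 fast=4: a[fast]=1≠0 swap→a[1]=1, slow++,fast++
slow=2 fast=5: a[fast]=0, fast++
slow=2 fast=6: a[fast]=0, fast++
slow=2 fast=7: a[fast]=1≠0 swap→a[2]=1, slow++,fast++
slow=3 fast=8: a[fast]=0, fast++
slow=3 fast=9: a[fast]=0, fast++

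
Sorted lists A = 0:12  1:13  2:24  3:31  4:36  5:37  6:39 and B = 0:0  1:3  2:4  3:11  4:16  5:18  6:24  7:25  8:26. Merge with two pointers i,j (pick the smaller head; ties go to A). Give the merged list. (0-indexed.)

i=0 j=0: A[i]=12>B[j]=0 take 0, j++
i=0 j=1: A[i]=12>B[j]=3 take 3, j++
i=0 j=2: A[i]=12>B[j]=4 take 4, j++
i=0 j=3: A[i]=12>B[j]=11 take 11, j++
i=0 j=4: A[i]=12<=B[j]=16 take 12, i++
i=1 j=4: A[i]=13<=B[j]=16 take 13, i++
i=2 j=4: A[i]=24>B[j]=16 take 16, j++
i=2 j=5: A[i]=24>B[j]=18 take 18, j++
i=2 j=6: A[i]=24<=B[j]=24 take 24, i++
i=3 j=6: A[i]=31>B[j]=24 take 24, j++
i=3 j=7: A[i]=31>B[j]=25 take 25, j++
i=3 j=8: A[i]=31>B[j]=26 take 26, j++
i=3 j=9: B done, take A[i]=31, i++
i=4 j=9: B done, take A[i]=36, i++
i=5 j=9: B done, take A[i]=37, i++
i=6 j=9: B done, take A[i]=39, i++

[0, 3, 4, 11, 12, 13, 16, 18, 24, 24, 25, 26, 31, 36, 37, 39]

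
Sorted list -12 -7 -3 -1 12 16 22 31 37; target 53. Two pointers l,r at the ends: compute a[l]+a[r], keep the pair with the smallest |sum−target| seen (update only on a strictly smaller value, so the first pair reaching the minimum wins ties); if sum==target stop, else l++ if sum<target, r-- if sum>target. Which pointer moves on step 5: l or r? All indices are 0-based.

l

[0,8] -12+37=25 d=28 * → l++
[1,8] -7+37=30 d=23 * → l++
[2,8] -3+37=34 d=19 * → l++
[3,8] -1+37=36 d=17 * → l++
[4,8] 12+37=49 d=4 * → l++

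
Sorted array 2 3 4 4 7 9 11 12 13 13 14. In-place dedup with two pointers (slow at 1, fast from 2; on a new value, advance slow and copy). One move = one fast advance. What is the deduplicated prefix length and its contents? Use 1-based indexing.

(s=1,f=2) a[fast]=3≠a[slow]=2 write a[2]=3 → slow++,fast++
(s=2,f=3) a[fast]=4≠a[slow]=3 write a[3]=4 → slow++,fast++
(s=3,f=4) a[fast]=4=a[slow] dup → fast++
(s=3,f=5) a[fast]=7≠a[slow]=4 write a[4]=7 → slow++,fast++
(s=4,f=6) a[fast]=9≠a[slow]=7 write a[5]=9 → slow++,fast++
(s=5,f=7) a[fast]=11≠a[slow]=9 write a[6]=11 → slow++,fast++
(s=6,f=8) a[fast]=12≠a[slow]=11 write a[7]=12 → slow++,fast++
(s=7,f=9) a[fast]=13≠a[slow]=12 write a[8]=13 → slow++,fast++
(s=8,f=10) a[fast]=13=a[slow] dup → fast++
(s=8,f=11) a[fast]=14≠a[slow]=13 write a[9]=14 → slow++,fast++

length 9; prefix = [2, 3, 4, 7, 9, 11, 12, 13, 14]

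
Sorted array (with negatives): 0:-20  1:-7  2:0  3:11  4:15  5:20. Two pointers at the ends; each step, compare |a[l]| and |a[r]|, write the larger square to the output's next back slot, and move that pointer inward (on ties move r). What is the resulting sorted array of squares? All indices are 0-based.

[0,5] |-20|<=|20| out[5]=400 → r--
[0,4] |-20|>|15| out[4]=400 → l++
[1,4] |-7|<=|15| out[3]=225 → r--
[1,3] |-7|<=|11| out[2]=121 → r--
[1,2] |-7|>|0| out[1]=49 → l++
[2,2] |0|<=|0| out[0]=0 → r--

[0, 49, 121, 225, 400, 400]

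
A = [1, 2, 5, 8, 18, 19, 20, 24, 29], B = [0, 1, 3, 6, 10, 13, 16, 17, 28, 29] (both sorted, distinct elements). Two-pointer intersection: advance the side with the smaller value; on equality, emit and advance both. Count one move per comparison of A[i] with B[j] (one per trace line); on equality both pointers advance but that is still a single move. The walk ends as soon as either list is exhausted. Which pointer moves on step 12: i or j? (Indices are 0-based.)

i

i=0 j=0: 1>0, j++
i=0 j=1: 1==1 emit, i++,j++
i=1 j=2: 2<3, i++
i=2 j=2: 5>3, j++
i=2 j=3: 5<6, i++
i=3 j=3: 8>6, j++
i=3 j=4: 8<10, i++
i=4 j=4: 18>10, j++
i=4 j=5: 18>13, j++
i=4 j=6: 18>16, j++
i=4 j=7: 18>17, j++
i=4 j=8: 18<28, i++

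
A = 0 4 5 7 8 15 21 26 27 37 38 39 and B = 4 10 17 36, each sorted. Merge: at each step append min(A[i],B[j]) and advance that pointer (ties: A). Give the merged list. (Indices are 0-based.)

i=0 j=0: A[i]=0<=B[j]=4 take 0, i++
i=1 j=0: A[i]=4<=B[j]=4 take 4, i++
i=2 j=0: A[i]=5>B[j]=4 take 4, j++
i=2 j=1: A[i]=5<=B[j]=10 take 5, i++
i=3 j=1: A[i]=7<=B[j]=10 take 7, i++
i=4 j=1: A[i]=8<=B[j]=10 take 8, i++
i=5 j=1: A[i]=15>B[j]=10 take 10, j++
i=5 j=2: A[i]=15<=B[j]=17 take 15, i++
i=6 j=2: A[i]=21>B[j]=17 take 17, j++
i=6 j=3: A[i]=21<=B[j]=36 take 21, i++
i=7 j=3: A[i]=26<=B[j]=36 take 26, i++
i=8 j=3: A[i]=27<=B[j]=36 take 27, i++
i=9 j=3: A[i]=37>B[j]=36 take 36, j++
i=9 j=4: B done, take A[i]=37, i++
i=10 j=4: B done, take A[i]=38, i++
i=11 j=4: B done, take A[i]=39, i++

[0, 4, 4, 5, 7, 8, 10, 15, 17, 21, 26, 27, 36, 37, 38, 39]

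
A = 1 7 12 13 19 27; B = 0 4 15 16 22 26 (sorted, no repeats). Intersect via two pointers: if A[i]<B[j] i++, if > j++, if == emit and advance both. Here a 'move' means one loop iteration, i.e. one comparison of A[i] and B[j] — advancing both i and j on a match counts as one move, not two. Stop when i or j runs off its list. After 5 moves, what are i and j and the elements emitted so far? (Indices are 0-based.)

i=3, j=2, emitted=[]

[i=0,j=0] 1>0 → j++
[i=0,j=1] 1<4 → i++
[i=1,j=1] 7>4 → j++
[i=1,j=2] 7<15 → i++
[i=2,j=2] 12<15 → i++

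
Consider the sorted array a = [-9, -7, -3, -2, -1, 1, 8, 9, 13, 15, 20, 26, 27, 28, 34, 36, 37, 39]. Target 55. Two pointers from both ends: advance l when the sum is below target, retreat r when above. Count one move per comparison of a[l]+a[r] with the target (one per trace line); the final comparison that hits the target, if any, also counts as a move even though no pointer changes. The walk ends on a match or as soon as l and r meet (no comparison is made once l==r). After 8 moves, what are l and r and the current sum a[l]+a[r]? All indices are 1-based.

l=1 r=18: -9+39=30 <55, l++
l=2 r=18: -7+39=32 <55, l++
l=3 r=18: -3+39=36 <55, l++
l=4 r=18: -2+39=37 <55, l++
l=5 r=18: -1+39=38 <55, l++
l=6 r=18: 1+39=40 <55, l++
l=7 r=18: 8+39=47 <55, l++
l=8 r=18: 9+39=48 <55, l++

l=9, r=18, sum=52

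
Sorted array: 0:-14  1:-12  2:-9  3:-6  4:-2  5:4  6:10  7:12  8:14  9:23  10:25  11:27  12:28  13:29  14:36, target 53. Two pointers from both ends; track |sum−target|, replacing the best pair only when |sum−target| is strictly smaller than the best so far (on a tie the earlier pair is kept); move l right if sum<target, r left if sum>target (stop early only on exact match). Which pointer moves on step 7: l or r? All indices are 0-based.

l=0 r=14: -14+36=22 d=31 *, l++
l=1 r=14: -12+36=24 d=29 *, l++
l=2 r=14: -9+36=27 d=26 *, l++
l=3 r=14: -6+36=30 d=23 *, l++
l=4 r=14: -2+36=34 d=19 *, l++
l=5 r=14: 4+36=40 d=13 *, l++
l=6 r=14: 10+36=46 d=7 *, l++

l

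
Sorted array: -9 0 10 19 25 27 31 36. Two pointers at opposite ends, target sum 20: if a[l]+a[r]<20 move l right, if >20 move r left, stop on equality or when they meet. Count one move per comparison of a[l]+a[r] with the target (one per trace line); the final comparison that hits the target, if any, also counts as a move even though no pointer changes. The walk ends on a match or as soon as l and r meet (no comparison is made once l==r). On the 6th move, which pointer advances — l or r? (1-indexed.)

l

l=1 r=8: -9+36=27 >20, r--
l=1 r=7: -9+31=22 >20, r--
l=1 r=6: -9+27=18 <20, l++
l=2 r=6: 0+27=27 >20, r--
l=2 r=5: 0+25=25 >20, r--
l=2 r=4: 0+19=19 <20, l++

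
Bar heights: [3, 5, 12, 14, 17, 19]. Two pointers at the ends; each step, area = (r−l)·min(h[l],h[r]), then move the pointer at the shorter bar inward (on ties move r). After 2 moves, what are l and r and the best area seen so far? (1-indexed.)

[1,6] min(3,19)*5=15 best=15 * → l++
[2,6] min(5,19)*4=20 best=20 * → l++

l=3, r=6, best area=20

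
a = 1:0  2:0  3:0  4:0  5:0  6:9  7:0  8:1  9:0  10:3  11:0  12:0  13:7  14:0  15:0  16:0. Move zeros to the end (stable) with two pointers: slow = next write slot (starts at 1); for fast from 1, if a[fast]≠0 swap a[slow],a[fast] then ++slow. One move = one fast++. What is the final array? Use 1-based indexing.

slow=1 fast=1: a[fast]=0, fast++
slow=1 fast=2: a[fast]=0, fast++
slow=1 fast=3: a[fast]=0, fast++
slow=1 fast=4: a[fast]=0, fast++
slow=1 fast=5: a[fast]=0, fast++
slow=1 fast=6: a[fast]=9≠0 swap→a[1]=9, slow++,fast++
slow=2 fast=7: a[fast]=0, fast++
slow=2 fast=8: a[fast]=1≠0 swap→a[2]=1, slow++,fast++
slow=3 fast=9: a[fast]=0, fast++
slow=3 fast=10: a[fast]=3≠0 swap→a[3]=3, slow++,fast++
slow=4 fast=11: a[fast]=0, fast++
slow=4 fast=12: a[fast]=0, fast++
slow=4 fast=13: a[fast]=7≠0 swap→a[4]=7, slow++,fast++
slow=5 fast=14: a[fast]=0, fast++
slow=5 fast=15: a[fast]=0, fast++
slow=5 fast=16: a[fast]=0, fast++

[9, 1, 3, 7, 0, 0, 0, 0, 0, 0, 0, 0, 0, 0, 0, 0]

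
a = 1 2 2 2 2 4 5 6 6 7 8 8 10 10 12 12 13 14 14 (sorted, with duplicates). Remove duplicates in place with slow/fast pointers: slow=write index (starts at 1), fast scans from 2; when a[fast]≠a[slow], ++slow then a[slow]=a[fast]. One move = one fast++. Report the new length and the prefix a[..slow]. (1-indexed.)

(s=1,f=2) a[fast]=2≠a[slow]=1 write a[2]=2 → slow++,fast++
(s=2,f=3) a[fast]=2=a[slow] dup → fast++
(s=2,f=4) a[fast]=2=a[slow] dup → fast++
(s=2,f=5) a[fast]=2=a[slow] dup → fast++
(s=2,f=6) a[fast]=4≠a[slow]=2 write a[3]=4 → slow++,fast++
(s=3,f=7) a[fast]=5≠a[slow]=4 write a[4]=5 → slow++,fast++
(s=4,f=8) a[fast]=6≠a[slow]=5 write a[5]=6 → slow++,fast++
(s=5,f=9) a[fast]=6=a[slow] dup → fast++
(s=5,f=10) a[fast]=7≠a[slow]=6 write a[6]=7 → slow++,fast++
(s=6,f=11) a[fast]=8≠a[slow]=7 write a[7]=8 → slow++,fast++
(s=7,f=12) a[fast]=8=a[slow] dup → fast++
(s=7,f=13) a[fast]=10≠a[slow]=8 write a[8]=10 → slow++,fast++
(s=8,f=14) a[fast]=10=a[slow] dup → fast++
(s=8,f=15) a[fast]=12≠a[slow]=10 write a[9]=12 → slow++,fast++
(s=9,f=16) a[fast]=12=a[slow] dup → fast++
(s=9,f=17) a[fast]=13≠a[slow]=12 write a[10]=13 → slow++,fast++
(s=10,f=18) a[fast]=14≠a[slow]=13 write a[11]=14 → slow++,fast++
(s=11,f=19) a[fast]=14=a[slow] dup → fast++

length 11; prefix = [1, 2, 4, 5, 6, 7, 8, 10, 12, 13, 14]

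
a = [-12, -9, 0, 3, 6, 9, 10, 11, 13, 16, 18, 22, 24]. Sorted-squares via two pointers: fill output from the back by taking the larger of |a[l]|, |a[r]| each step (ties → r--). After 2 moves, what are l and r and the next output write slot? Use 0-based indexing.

l=0, r=10, next write slot=10

[0,12] |-12|<=|24| out[12]=576 → r--
[0,11] |-12|<=|22| out[11]=484 → r--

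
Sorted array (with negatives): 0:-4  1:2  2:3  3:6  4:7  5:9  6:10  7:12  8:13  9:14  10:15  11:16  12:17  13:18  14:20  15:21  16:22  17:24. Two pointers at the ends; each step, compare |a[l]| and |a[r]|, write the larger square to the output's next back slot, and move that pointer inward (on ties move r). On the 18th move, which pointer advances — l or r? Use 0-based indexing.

l=0 r=17: |-4|<=|24| out[17]=576, r--
l=0 r=16: |-4|<=|22| out[16]=484, r--
l=0 r=15: |-4|<=|21| out[15]=441, r--
l=0 r=14: |-4|<=|20| out[14]=400, r--
l=0 r=13: |-4|<=|18| out[13]=324, r--
l=0 r=12: |-4|<=|17| out[12]=289, r--
l=0 r=11: |-4|<=|16| out[11]=256, r--
l=0 r=10: |-4|<=|15| out[10]=225, r--
l=0 r=9: |-4|<=|14| out[9]=196, r--
l=0 r=8: |-4|<=|13| out[8]=169, r--
l=0 r=7: |-4|<=|12| out[7]=144, r--
l=0 r=6: |-4|<=|10| out[6]=100, r--
l=0 r=5: |-4|<=|9| out[5]=81, r--
l=0 r=4: |-4|<=|7| out[4]=49, r--
l=0 r=3: |-4|<=|6| out[3]=36, r--
l=0 r=2: |-4|>|3| out[2]=16, l++
l=1 r=2: |2|<=|3| out[1]=9, r--
l=1 r=1: |2|<=|2| out[0]=4, r--

r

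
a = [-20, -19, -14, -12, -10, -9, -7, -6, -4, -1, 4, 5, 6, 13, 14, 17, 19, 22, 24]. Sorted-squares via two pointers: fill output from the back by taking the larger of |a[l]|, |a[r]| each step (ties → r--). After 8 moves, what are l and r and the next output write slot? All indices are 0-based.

l=0 r=18: |-20|<=|24| out[18]=576, r--
l=0 r=17: |-20|<=|22| out[17]=484, r--
l=0 r=16: |-20|>|19| out[16]=400, l++
l=1 r=16: |-19|<=|19| out[15]=361, r--
l=1 r=15: |-19|>|17| out[14]=361, l++
l=2 r=15: |-14|<=|17| out[13]=289, r--
l=2 r=14: |-14|<=|14| out[12]=196, r--
l=2 r=13: |-14|>|13| out[11]=196, l++

l=3, r=13, next write slot=10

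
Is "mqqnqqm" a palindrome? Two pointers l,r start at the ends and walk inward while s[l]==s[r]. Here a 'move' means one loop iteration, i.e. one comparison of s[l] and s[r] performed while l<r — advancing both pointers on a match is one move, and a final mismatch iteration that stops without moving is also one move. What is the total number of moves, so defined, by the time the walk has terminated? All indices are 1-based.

3 moves

[1,7] 'm'=='m' → l++,r--
[2,6] 'q'=='q' → l++,r--
[3,5] 'q'=='q' → l++,r--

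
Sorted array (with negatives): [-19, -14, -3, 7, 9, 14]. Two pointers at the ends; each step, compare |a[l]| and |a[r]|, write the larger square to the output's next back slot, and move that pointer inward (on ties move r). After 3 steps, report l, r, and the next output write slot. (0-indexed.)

l=2, r=4, next write slot=2

[0,5] |-19|>|14| out[5]=361 → l++
[1,5] |-14|<=|14| out[4]=196 → r--
[1,4] |-14|>|9| out[3]=196 → l++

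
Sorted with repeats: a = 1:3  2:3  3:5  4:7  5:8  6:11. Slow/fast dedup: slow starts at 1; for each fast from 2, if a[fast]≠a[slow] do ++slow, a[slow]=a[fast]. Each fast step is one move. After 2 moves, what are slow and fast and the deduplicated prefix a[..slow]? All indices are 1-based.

(s=1,f=2) a[fast]=3=a[slow] dup → fast++
(s=1,f=3) a[fast]=5≠a[slow]=3 write a[2]=5 → slow++,fast++

slow=2, fast=4, prefix=[3, 5]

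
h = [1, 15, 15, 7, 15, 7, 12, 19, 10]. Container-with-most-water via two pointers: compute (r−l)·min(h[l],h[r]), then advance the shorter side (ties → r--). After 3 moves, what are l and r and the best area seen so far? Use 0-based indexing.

[0,8] min(1,10)*8=8 best=8 * → l++
[1,8] min(15,10)*7=70 best=70 * → r--
[1,7] min(15,19)*6=90 best=90 * → l++

l=2, r=7, best area=90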